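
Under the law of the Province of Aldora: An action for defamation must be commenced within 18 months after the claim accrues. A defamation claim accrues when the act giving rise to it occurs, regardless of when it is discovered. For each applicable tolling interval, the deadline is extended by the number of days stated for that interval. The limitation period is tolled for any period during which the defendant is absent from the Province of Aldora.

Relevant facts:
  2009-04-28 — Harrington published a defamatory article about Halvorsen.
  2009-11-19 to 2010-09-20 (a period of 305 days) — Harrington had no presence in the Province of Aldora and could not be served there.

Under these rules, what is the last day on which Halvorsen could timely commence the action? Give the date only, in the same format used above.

2011-08-29

The limitation period began to run on 2009-04-28.
The untolled deadline — 18 months after 2009-04-28 — is 2010-10-28.
The defendant's absence from the jurisdiction from 2009-11-19 to 2010-09-20 tolled the period for 305 days, extending the deadline to 2011-08-29.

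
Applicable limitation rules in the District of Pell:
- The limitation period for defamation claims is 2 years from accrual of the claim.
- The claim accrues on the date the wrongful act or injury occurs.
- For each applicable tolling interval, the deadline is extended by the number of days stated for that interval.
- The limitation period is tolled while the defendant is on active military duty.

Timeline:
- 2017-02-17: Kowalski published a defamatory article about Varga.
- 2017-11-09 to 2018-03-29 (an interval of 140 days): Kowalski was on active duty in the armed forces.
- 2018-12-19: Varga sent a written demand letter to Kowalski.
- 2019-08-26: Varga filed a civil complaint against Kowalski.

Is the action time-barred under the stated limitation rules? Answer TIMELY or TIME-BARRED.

TIME-BARRED

The limitation period began to run on 2017-02-17.
2 years from 2017-02-17 is 2019-02-17.
The defendant's active military service from 2017-11-09 to 2018-03-29 tolled the period for 140 days, extending the deadline to 2019-07-07.
The other events in the timeline have no effect on the limitation period under the stated rules.
Varga filed on 2019-08-26, after the 2019-07-07 deadline, so the action is time-barred.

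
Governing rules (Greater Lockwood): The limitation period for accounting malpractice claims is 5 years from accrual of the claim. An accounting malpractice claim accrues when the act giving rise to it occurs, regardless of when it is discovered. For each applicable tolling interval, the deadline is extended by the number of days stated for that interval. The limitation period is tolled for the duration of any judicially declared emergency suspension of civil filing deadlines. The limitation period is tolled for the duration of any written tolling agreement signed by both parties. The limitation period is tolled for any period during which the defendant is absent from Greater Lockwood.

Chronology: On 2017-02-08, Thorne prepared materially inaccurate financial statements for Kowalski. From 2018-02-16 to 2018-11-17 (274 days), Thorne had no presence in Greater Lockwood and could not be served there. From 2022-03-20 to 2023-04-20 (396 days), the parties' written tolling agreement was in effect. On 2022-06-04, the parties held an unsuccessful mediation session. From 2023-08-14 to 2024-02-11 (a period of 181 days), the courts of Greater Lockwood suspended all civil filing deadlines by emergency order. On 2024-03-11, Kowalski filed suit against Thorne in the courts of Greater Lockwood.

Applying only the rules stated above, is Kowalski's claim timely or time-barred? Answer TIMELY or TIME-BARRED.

The limitation period began to run on 2017-02-08.
5 years from 2017-02-08 is 2022-02-08.
The period was tolled for 274 days by the defendant's absence from the jurisdiction (2018-02-16 to 2018-11-17), pushing the deadline to 2022-11-09.
The period was tolled for 396 days by the written tolling agreement (2022-03-20 to 2023-04-20), pushing the deadline to 2023-12-10.
Because the emergency suspension of filing deadlines ran from 2023-08-14 to 2024-02-11, the deadline is extended by 181 days to 2024-06-08.
None of the other events listed affects the running of the period under the stated rules.
Filing on 2024-03-11 beat the 2024-06-08 deadline — the action is timely.

TIMELY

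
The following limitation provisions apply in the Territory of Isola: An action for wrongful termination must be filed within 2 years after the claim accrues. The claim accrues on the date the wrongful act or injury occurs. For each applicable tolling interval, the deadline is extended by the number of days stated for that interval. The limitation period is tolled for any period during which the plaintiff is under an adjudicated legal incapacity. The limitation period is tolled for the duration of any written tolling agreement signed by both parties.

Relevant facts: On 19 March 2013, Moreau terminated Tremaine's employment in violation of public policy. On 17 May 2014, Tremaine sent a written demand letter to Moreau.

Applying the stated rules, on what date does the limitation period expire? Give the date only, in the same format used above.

The limitation period began to run on 19 March 2013.
The untolled deadline — 2 years after 19 March 2013 — is 19 March 2015.
The other events in the timeline have no effect on the limitation period under the stated rules.

19 March 2015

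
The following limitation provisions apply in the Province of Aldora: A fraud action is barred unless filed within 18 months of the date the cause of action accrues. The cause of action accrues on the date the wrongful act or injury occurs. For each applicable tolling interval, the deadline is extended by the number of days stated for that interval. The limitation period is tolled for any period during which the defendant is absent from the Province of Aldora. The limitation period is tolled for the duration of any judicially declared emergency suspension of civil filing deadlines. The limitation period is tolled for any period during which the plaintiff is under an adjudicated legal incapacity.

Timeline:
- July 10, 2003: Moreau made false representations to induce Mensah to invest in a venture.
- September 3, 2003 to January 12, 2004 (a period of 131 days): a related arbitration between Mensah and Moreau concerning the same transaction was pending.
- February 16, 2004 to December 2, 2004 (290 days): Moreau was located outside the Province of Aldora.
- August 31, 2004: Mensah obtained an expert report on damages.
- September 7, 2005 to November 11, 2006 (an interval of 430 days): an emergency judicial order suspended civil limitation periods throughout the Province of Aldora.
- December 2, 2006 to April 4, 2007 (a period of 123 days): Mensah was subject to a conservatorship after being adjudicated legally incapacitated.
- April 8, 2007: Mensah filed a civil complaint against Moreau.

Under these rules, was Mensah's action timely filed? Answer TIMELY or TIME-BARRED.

TIMELY

The cause of action accrued on July 10, 2003, the date of the act.
18 months from July 10, 2003 is January 10, 2005.
The defendant's absence from the jurisdiction from February 16, 2004 to December 2, 2004 tolled the period for 290 days, extending the deadline to October 27, 2005.
The period was tolled for 430 days by the emergency suspension of filing deadlines (September 7, 2005 to November 11, 2006), pushing the deadline to December 31, 2006.
The plaintiff's legal incapacity from December 2, 2006 to April 4, 2007 tolled the period for 123 days, extending the deadline to May 3, 2007.
The pending related arbitration from September 3, 2003 to January 12, 2004 does not toll the period, because no stated rule makes a pending arbitration a tolling event.
None of the other events listed affects the running of the period under the stated rules.
Mensah filed on April 8, 2007, before the May 3, 2007 deadline, so the action is timely.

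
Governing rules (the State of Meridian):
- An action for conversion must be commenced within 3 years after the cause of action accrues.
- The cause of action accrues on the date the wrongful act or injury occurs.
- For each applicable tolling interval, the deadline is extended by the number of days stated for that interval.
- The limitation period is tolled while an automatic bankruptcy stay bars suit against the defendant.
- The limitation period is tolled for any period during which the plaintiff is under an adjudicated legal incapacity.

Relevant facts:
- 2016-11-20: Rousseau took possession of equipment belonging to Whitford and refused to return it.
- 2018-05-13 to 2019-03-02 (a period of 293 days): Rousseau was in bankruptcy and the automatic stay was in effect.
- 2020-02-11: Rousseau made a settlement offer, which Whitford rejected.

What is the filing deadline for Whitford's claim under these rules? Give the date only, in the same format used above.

2020-09-08

The cause of action accrued on 2016-11-20, the date of the act.
3 years from 2016-11-20 is 2019-11-20.
The automatic bankruptcy stay from 2018-05-13 to 2019-03-02 tolled the period for 293 days, extending the deadline to 2020-09-08.
None of the other events listed affects the running of the period under the stated rules.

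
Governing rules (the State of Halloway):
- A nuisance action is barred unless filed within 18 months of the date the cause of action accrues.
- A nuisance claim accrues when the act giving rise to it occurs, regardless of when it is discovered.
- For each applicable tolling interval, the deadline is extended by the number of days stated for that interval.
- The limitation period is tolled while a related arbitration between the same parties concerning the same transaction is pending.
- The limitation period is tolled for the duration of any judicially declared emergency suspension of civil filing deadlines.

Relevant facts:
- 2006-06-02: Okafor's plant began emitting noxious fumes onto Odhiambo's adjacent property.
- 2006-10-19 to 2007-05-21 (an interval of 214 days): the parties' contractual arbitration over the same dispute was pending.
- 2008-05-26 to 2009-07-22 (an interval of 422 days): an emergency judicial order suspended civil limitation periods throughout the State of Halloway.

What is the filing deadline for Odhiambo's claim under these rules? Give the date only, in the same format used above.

The limitation period began to run on 2006-06-02.
18 months from 2006-06-02 is 2007-12-02.
The period was tolled for 214 days by the pending related arbitration (2006-10-19 to 2007-05-21), pushing the deadline to 2008-07-03.
The period was tolled for 422 days by the emergency suspension of filing deadlines (2008-05-26 to 2009-07-22), pushing the deadline to 2009-08-29.

2009-08-29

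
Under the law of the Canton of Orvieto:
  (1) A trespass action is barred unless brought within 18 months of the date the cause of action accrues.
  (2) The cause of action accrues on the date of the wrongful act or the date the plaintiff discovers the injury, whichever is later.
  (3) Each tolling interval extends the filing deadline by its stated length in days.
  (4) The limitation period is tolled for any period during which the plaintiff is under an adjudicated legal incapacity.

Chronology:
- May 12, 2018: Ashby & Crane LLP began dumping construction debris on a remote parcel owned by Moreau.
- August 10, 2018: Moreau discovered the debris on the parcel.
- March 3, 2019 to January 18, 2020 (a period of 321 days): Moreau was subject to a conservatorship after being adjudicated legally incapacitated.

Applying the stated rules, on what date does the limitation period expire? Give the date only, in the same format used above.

December 27, 2020

Taking the later of the act (May 12, 2018) and discovery (August 10, 2018), the claim accrued on August 10, 2018.
Adding the 18 months base period to August 10, 2018 gives a deadline of February 10, 2020, before any tolling.
The period was tolled for 321 days by the plaintiff's legal incapacity (March 3, 2019 to January 18, 2020), pushing the deadline to December 27, 2020.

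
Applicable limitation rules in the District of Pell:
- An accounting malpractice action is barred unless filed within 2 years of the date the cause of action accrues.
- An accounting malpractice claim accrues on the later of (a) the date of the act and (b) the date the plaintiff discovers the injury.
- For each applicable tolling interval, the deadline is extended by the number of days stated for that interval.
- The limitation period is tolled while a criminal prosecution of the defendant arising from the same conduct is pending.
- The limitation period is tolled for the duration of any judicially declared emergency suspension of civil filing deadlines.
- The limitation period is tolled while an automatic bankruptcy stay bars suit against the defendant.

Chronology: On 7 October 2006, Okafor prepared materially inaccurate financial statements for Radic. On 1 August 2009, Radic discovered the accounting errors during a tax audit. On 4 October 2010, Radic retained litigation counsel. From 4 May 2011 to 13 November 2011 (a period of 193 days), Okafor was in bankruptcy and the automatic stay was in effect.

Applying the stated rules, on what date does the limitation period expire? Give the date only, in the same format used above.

10 February 2012

Because discovery on 1 August 2009 post-dates the 7 October 2006 act, accrual under the later-of rule falls on 1 August 2009.
2 years from 1 August 2009 is 1 August 2011.
The automatic bankruptcy stay from 4 May 2011 to 13 November 2011 tolled the period for 193 days, extending the deadline to 10 February 2012.
The other events in the timeline have no effect on the limitation period under the stated rules.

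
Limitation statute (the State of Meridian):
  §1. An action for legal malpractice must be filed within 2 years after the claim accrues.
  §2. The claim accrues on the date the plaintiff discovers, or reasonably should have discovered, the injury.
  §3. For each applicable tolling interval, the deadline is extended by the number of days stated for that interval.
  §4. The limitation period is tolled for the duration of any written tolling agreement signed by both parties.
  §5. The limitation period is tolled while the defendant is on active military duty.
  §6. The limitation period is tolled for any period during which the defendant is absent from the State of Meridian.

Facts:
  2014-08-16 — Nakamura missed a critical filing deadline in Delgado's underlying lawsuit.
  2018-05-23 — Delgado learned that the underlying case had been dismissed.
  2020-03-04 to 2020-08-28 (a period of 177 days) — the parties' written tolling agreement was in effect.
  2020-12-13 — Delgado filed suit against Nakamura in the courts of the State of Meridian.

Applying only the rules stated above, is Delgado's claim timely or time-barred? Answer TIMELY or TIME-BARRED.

TIME-BARRED

Accrual is tied to discovery, so the period began on 2018-05-23 rather than on 2014-08-16 when the act occurred.
2 years from 2018-05-23 is 2020-05-23.
Because the written tolling agreement ran from 2020-03-04 to 2020-08-28, the deadline is extended by 177 days to 2020-11-16.
The 2020-12-13 filing falls after the 2020-11-16 deadline; the claim is time-barred.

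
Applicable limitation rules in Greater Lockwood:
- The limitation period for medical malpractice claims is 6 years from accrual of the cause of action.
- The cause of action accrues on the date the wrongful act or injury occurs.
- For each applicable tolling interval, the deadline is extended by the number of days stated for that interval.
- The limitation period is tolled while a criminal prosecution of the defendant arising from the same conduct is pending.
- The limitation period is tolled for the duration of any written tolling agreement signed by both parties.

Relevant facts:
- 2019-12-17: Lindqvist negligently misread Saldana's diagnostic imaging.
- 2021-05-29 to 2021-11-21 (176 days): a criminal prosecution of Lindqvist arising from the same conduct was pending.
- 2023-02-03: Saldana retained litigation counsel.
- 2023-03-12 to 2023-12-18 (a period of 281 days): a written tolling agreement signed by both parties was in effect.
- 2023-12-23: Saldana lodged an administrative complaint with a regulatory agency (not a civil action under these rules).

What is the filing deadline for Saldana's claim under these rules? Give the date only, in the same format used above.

2027-03-19

The limitation period began to run on 2019-12-17.
6 years from 2019-12-17 is 2025-12-17.
The pending criminal prosecution from 2021-05-29 to 2021-11-21 tolled the period for 176 days, extending the deadline to 2026-06-11.
Because the written tolling agreement ran from 2023-03-12 to 2023-12-18, the deadline is extended by 281 days to 2027-03-19.
Nothing else in the chronology tolls or restarts the period.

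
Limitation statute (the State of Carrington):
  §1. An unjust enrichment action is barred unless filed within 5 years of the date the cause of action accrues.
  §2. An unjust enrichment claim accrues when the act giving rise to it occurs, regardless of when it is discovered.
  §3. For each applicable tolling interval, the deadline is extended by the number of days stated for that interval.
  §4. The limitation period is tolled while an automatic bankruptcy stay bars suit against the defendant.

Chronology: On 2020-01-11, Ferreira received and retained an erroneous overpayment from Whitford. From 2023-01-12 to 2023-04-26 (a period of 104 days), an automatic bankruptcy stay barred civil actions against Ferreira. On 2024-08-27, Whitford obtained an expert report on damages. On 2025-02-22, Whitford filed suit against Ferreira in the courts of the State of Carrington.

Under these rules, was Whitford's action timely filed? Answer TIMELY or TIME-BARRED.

The claim accrued on 2020-01-11, when the wrongful act occurred.
The untolled deadline — 5 years after 2020-01-11 — is 2025-01-11.
Because the automatic bankruptcy stay ran from 2023-01-12 to 2023-04-26, the deadline is extended by 104 days to 2025-04-25.
None of the other events listed affects the running of the period under the stated rules.
Whitford filed on 2025-02-22, before the 2025-04-25 deadline, so the action is timely.

TIMELY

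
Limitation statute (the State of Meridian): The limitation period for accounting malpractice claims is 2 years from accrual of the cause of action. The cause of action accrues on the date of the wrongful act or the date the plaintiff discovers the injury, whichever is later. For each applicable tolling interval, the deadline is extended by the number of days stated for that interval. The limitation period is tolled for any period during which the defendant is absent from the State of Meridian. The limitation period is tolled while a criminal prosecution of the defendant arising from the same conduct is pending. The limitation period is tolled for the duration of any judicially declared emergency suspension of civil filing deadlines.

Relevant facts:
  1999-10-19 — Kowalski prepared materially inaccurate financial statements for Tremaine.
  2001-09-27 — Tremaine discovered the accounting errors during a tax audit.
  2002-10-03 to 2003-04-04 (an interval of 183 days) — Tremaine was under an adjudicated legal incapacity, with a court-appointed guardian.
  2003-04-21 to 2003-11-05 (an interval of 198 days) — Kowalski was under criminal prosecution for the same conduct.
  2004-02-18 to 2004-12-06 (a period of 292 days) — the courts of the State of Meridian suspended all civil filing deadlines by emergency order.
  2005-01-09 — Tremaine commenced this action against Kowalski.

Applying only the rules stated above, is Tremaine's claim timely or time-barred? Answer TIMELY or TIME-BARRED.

Taking the later of the act (1999-10-19) and discovery (2001-09-27), the claim accrued on 2001-09-27.
Adding the 2 years base period to 2001-09-27 gives a deadline of 2003-09-27, before any tolling.
The period was tolled for 198 days by the pending criminal prosecution (2003-04-21 to 2003-11-05), pushing the deadline to 2004-04-12.
Because the emergency suspension of filing deadlines ran from 2004-02-18 to 2004-12-06, the deadline is extended by 292 days to 2005-01-29.
Although the plaintiff's incapacity ran from 2002-10-03 to 2003-04-04, the stated rules do not make that a tolling event, so it is disregarded.
The 2005-01-09 filing precedes the 2005-01-29 deadline; the claim is timely.

TIMELY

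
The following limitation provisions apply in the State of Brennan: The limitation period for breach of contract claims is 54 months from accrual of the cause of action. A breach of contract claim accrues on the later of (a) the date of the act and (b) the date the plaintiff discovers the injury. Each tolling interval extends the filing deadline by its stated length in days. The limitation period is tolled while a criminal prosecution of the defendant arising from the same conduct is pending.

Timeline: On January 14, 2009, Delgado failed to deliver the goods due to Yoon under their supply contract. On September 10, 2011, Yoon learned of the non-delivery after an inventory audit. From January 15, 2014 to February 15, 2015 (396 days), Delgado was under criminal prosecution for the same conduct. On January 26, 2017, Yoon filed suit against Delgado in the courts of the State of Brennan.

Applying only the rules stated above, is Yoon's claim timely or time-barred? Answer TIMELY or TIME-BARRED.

TIMELY

Taking the later of the act (January 14, 2009) and discovery (September 10, 2011), the claim accrued on September 10, 2011.
54 months from September 10, 2011 is March 10, 2016.
Because the pending criminal prosecution ran from January 15, 2014 to February 15, 2015, the deadline is extended by 396 days to April 10, 2017.
The January 26, 2017 filing precedes the April 10, 2017 deadline; the claim is timely.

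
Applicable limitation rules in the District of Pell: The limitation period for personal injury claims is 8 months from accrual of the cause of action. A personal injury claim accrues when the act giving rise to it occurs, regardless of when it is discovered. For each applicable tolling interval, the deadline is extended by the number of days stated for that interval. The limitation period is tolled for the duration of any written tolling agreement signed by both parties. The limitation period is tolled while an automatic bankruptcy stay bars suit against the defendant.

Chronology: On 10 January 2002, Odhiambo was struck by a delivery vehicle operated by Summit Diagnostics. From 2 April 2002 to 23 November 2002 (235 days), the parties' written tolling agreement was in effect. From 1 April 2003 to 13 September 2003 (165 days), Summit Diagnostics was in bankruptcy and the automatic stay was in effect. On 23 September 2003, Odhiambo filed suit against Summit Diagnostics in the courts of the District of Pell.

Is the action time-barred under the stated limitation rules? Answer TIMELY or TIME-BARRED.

TIMELY

The claim accrued on 10 January 2002, when the wrongful act occurred.
8 months from 10 January 2002 is 10 September 2002.
The period was tolled for 235 days by the written tolling agreement (2 April 2002 to 23 November 2002), pushing the deadline to 3 May 2003.
Because the automatic bankruptcy stay ran from 1 April 2003 to 13 September 2003, the deadline is extended by 165 days to 15 October 2003.
Odhiambo filed on 23 September 2003, before the 15 October 2003 deadline, so the action is timely.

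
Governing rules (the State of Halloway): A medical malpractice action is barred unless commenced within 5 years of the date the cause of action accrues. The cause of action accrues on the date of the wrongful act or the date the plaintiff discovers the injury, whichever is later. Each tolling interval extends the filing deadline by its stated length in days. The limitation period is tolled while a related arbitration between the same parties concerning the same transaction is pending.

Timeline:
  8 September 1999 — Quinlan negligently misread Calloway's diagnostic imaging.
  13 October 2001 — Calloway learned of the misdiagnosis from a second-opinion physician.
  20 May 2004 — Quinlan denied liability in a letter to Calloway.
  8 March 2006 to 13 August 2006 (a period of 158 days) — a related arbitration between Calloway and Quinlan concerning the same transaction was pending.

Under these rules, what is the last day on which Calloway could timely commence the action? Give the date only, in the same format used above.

Taking the later of the act (8 September 1999) and discovery (13 October 2001), the claim accrued on 13 October 2001.
5 years from 13 October 2001 is 13 October 2006.
Because the pending related arbitration ran from 8 March 2006 to 13 August 2006, the deadline is extended by 158 days to 20 March 2007.
Nothing else in the chronology tolls or restarts the period.

20 March 2007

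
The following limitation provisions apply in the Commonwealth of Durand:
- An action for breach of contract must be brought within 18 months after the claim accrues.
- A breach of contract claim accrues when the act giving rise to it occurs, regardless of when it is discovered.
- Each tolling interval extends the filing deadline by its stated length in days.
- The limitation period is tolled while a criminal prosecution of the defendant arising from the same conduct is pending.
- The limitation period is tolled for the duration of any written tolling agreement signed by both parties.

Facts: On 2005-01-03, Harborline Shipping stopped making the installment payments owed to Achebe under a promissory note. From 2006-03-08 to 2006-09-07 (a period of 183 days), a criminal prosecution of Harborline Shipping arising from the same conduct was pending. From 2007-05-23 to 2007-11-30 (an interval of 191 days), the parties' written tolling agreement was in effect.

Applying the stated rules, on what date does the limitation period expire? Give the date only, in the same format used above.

2007-01-02

The claim accrued on 2005-01-03, the date of the act.
18 months from 2005-01-03 is 2006-07-03.
The period was tolled for 183 days by the pending criminal prosecution (2006-03-08 to 2006-09-07), pushing the deadline to 2007-01-02.
The written tolling agreement from 2007-05-23 to 2007-11-30 began after the period had already run on 2007-01-02, so it has no tolling effect.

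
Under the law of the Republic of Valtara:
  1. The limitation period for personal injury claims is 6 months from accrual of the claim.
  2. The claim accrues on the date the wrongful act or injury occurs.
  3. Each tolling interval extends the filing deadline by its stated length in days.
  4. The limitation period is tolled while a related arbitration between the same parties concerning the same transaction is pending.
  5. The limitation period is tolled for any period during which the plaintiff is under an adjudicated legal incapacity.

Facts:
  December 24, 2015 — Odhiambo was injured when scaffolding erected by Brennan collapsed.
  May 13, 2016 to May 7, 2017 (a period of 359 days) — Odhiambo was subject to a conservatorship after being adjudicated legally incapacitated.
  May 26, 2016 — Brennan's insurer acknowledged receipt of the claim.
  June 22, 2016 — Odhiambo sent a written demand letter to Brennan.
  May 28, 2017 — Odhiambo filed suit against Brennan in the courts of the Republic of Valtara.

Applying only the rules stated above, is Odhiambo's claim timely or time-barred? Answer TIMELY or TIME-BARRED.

TIMELY

The limitation period began to run on December 24, 2015.
6 months from December 24, 2015 is June 24, 2016.
The plaintiff's legal incapacity from May 13, 2016 to May 7, 2017 tolled the period for 359 days, extending the deadline to June 18, 2017.
None of the other events listed affects the running of the period under the stated rules.
Filing on May 28, 2017 beat the June 18, 2017 deadline — the action is timely.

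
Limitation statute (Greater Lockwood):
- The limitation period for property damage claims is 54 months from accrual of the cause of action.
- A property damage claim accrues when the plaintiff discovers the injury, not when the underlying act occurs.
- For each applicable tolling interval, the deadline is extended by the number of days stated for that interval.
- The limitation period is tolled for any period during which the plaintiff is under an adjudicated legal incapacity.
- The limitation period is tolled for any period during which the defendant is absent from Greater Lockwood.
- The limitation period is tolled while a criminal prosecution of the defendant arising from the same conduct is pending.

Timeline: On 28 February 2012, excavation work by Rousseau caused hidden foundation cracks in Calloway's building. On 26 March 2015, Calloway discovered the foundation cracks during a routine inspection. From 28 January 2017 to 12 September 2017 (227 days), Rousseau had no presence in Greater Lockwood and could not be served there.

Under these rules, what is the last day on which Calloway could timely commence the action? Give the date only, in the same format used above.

Accrual is tied to discovery, so the period began on 26 March 2015 rather than on 28 February 2012 when the act occurred.
The untolled deadline — 54 months after 26 March 2015 — is 26 September 2019.
The defendant's absence from the jurisdiction from 28 January 2017 to 12 September 2017 tolled the period for 227 days, extending the deadline to 10 May 2020.

10 May 2020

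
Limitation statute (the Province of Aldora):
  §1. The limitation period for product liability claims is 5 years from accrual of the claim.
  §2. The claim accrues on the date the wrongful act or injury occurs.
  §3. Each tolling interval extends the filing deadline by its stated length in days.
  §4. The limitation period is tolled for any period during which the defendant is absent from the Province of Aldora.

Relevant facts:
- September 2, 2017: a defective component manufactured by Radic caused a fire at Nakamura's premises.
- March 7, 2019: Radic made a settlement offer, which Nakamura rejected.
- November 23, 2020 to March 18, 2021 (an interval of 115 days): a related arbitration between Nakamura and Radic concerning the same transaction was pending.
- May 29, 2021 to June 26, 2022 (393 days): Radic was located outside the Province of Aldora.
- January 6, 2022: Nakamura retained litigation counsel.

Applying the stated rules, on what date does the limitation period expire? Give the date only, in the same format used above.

September 30, 2023

The claim accrued on September 2, 2017, when the wrongful act occurred.
The untolled deadline — 5 years after September 2, 2017 — is September 2, 2022.
The period was tolled for 393 days by the defendant's absence from the jurisdiction (May 29, 2021 to June 26, 2022), pushing the deadline to September 30, 2023.
The pending related arbitration from November 23, 2020 to March 18, 2021 does not toll the period, because no stated rule makes a pending arbitration a tolling event.
None of the other events listed affects the running of the period under the stated rules.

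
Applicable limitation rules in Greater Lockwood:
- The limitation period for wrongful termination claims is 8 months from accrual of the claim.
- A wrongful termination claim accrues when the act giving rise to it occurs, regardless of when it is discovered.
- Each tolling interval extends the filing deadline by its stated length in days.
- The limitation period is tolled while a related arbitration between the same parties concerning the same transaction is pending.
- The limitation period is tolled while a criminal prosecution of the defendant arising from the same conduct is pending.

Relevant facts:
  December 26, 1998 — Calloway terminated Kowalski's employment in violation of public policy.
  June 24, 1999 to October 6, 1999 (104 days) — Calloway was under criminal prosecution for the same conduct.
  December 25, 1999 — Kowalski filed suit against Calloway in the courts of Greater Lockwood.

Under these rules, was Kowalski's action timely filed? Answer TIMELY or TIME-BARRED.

TIME-BARRED

The claim accrued on December 26, 1998, the date of the act.
8 months from December 26, 1998 is August 26, 1999.
Because the pending criminal prosecution ran from June 24, 1999 to October 6, 1999, the deadline is extended by 104 days to December 8, 1999.
Kowalski filed on December 25, 1999, after the December 8, 1999 deadline, so the action is time-barred.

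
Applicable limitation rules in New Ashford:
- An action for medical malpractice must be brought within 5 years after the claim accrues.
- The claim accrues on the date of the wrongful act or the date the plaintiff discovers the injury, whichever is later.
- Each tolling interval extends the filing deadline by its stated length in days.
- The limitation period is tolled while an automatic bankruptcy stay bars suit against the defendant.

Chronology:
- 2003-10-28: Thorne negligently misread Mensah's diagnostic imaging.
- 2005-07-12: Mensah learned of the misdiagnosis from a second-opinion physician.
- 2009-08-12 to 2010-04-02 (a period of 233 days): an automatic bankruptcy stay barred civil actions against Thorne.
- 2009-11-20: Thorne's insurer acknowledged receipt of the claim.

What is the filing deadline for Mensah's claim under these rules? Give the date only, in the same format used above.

The claim accrued on 2005-07-12 — the later of the 2003-10-28 act and the 2005-07-12 discovery.
The untolled deadline — 5 years after 2005-07-12 — is 2010-07-12.
The automatic bankruptcy stay from 2009-08-12 to 2010-04-02 tolled the period for 233 days, extending the deadline to 2011-03-02.
None of the other events listed affects the running of the period under the stated rules.

2011-03-02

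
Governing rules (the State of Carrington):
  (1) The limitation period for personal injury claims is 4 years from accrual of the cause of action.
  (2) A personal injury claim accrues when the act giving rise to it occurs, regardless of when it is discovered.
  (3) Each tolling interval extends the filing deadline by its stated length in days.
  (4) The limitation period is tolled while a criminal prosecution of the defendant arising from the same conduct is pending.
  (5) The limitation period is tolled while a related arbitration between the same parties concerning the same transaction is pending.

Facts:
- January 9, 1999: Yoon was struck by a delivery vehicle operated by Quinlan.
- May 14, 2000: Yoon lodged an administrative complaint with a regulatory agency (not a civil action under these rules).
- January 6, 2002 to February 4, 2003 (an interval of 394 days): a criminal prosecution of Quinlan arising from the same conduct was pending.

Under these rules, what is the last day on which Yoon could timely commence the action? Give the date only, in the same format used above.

February 7, 2004

The limitation period began to run on January 9, 1999.
Adding the 4 years base period to January 9, 1999 gives a deadline of January 9, 2003, before any tolling.
Because the pending criminal prosecution ran from January 6, 2002 to February 4, 2003, the deadline is extended by 394 days to February 7, 2004.
Nothing else in the chronology tolls or restarts the period.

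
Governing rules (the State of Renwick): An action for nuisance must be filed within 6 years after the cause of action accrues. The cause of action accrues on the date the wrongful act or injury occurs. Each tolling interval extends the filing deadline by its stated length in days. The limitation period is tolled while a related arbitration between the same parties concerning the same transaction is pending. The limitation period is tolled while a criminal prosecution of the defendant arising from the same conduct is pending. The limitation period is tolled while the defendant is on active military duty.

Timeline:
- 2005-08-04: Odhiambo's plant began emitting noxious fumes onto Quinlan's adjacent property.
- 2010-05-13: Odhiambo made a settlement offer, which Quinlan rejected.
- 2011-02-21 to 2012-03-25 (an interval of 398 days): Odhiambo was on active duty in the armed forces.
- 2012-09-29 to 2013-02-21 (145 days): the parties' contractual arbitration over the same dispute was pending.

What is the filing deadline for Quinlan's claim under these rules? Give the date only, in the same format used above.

The limitation period began to run on 2005-08-04.
Adding the 6 years base period to 2005-08-04 gives a deadline of 2011-08-04, before any tolling.
Because the defendant's active military service ran from 2011-02-21 to 2012-03-25, the deadline is extended by 398 days to 2012-09-05.
The pending related arbitration starting 2012-09-29 came too late — the period had run on 2012-09-05 — and so does not extend the deadline.
None of the other events listed affects the running of the period under the stated rules.

2012-09-05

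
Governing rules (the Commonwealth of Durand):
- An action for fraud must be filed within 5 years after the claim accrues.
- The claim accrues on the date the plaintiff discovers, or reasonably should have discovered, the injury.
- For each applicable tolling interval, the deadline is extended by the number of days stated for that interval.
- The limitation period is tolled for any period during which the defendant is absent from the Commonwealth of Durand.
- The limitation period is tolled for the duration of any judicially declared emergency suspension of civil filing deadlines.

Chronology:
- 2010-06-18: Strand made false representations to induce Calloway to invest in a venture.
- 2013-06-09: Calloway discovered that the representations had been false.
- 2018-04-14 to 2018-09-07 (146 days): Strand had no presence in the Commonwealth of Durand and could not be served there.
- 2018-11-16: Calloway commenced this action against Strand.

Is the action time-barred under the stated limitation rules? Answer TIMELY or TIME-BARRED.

The claim did not accrue until Calloway discovered the injury on 2013-06-09; the 2010-06-18 act date does not start the clock under the stated rule.
Adding the 5 years base period to 2013-06-09 gives a deadline of 2018-06-09, before any tolling.
Because the defendant's absence from the jurisdiction ran from 2018-04-14 to 2018-09-07, the deadline is extended by 146 days to 2018-11-02.
Calloway filed on 2018-11-16, after the 2018-11-02 deadline, so the action is time-barred.

TIME-BARRED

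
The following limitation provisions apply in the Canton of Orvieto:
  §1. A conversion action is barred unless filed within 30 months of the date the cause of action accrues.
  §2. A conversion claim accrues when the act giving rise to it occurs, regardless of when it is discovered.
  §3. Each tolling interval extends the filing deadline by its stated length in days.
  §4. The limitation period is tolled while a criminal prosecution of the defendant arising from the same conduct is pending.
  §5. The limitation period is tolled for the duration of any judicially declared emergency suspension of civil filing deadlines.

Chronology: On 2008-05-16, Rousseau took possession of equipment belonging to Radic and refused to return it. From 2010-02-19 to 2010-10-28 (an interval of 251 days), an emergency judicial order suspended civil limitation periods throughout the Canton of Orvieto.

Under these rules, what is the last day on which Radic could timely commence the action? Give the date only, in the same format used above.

2011-07-25

The cause of action accrued on 2008-05-16, the date of the act.
Adding the 30 months base period to 2008-05-16 gives a deadline of 2010-11-16, before any tolling.
The emergency suspension of filing deadlines from 2010-02-19 to 2010-10-28 tolled the period for 251 days, extending the deadline to 2011-07-25.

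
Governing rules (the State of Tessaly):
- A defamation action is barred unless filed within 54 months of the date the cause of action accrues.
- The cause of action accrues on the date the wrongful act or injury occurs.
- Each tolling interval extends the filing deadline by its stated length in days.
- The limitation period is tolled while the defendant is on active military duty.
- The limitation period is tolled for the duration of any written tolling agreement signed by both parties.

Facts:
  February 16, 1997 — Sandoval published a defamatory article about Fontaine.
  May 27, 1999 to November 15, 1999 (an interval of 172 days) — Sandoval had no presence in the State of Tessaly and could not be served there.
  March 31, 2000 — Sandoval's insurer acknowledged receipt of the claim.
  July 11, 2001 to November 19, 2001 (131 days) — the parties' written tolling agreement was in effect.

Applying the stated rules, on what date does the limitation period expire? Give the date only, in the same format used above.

December 25, 2001

The cause of action accrued on February 16, 1997, the date of the act.
54 months from February 16, 1997 is August 16, 2001.
The period was tolled for 131 days by the written tolling agreement (July 11, 2001 to November 19, 2001), pushing the deadline to December 25, 2001.
Although the defendant's absence ran from May 27, 1999 to November 15, 1999, the stated rules do not make that a tolling event, so it is disregarded.
None of the other events listed affects the running of the period under the stated rules.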